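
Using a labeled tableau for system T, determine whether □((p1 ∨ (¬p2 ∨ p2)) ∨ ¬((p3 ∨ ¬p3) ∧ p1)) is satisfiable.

Yes, satisfiable

1. □((p1 ∨ (¬p2 ∨ p2)) ∨ ¬((p3 ∨ ¬p3) ∧ p1)), u
2. (p1 ∨ (¬p2 ∨ p2)) ∨ ¬((p3 ∨ ¬p3) ∧ p1), u
3. ¬((p3 ∨ ¬p3) ∧ p1), u
4. ¬p1, u
Accessibility: uRu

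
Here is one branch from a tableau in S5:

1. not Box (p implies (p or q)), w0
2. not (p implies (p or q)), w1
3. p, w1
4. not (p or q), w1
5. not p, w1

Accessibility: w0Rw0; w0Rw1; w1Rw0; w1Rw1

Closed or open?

Both p and not p appear at w1.

Yes, closed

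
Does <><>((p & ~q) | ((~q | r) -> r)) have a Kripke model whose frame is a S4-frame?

1. <><>((p & ~q) | ((~q | r) -> r)), 0
2. <>((p & ~q) | ((~q | r) -> r)), 1   [<>-rule on 1: fresh world 1, 0R1]
3. (p & ~q) | ((~q | r) -> r), 2   [<>-rule on 2: fresh world 2, 1R2]
4. (~q | r) -> r, 2   [|-rule on 3 (branches; this branch)]
5. r, 2   [->-rule on 4 (branches; this branch)]
Accessibility: 0R0, 0R1, 0R2, 1R1, 1R2, 2R2

Satisfiable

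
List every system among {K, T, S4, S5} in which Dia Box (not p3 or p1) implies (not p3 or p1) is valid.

S5

S5-tableau for the negation not (Dia Box (not p3 or p1) implies (not p3 or p1)):
1. not (Dia Box (not p3 or p1) implies (not p3 or p1)), 0
2. Dia Box (not p3 or p1), 0   [neg-implies-rule on 1]
3. not (not p3 or p1), 0   [neg-implies-rule on 1]
4. p3, 0   [neg-or-rule on 3]
5. not p1, 0   [neg-or-rule on 3]
6. Box (not p3 or p1), 1   [Dia-rule on 2: fresh world 1, 0R1]
7. not p3 or p1, 0   [Box-rule on 6 via 1R0]
8. not p3 or p1, 1   [Box-rule on 6 via 1R1]
9. p1, 0   [or-rule on 7 (branches; this branch)]
Accessibility: 0R0, 0R1, 1R0, 1R1
Branch closes: p1 and not p1 both at 0.
Every branch closes (one shown): valid in S5.
S4-tableau for the negation not (Dia Box (not p3 or p1) implies (not p3 or p1)):
1. not (Dia Box (not p3 or p1) implies (not p3 or p1)), 0
2. Dia Box (not p3 or p1), 0   [neg-implies-rule on 1]
3. not (not p3 or p1), 0   [neg-implies-rule on 1]
4. p3, 0   [neg-or-rule on 3]
5. not p1, 0   [neg-or-rule on 3]
6. Box (not p3 or p1), 1   [Dia-rule on 2: fresh world 1, 0R1]
7. not p3 or p1, 1   [Box-rule on 6 via 1R1]
8. p1, 1   [or-rule on 7 (branches; this branch)]
Accessibility: 0R0, 0R1, 1R1
Complete open branch: countermodel on an S4-frame, so not valid in S4, nor in K, T (the same frame is also a K-frame and a T-frame).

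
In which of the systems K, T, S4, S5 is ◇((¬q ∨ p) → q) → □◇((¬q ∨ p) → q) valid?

S5

S5-tableau for the negation ¬(◇((¬q ∨ p) → q) → □◇((¬q ∨ p) → q)):
1. ¬(◇((¬q ∨ p) → q) → □◇((¬q ∨ p) → q)), w0
2. ◇((¬q ∨ p) → q), w0   [¬→-rule on 1]
3. ¬□◇((¬q ∨ p) → q), w0   [¬→-rule on 1]
4. (¬q ∨ p) → q, w1   [◇-rule on 2: fresh world w1, w0Rw1]
5. ¬(¬q ∨ p), w1   [→-rule on 4 (branches; this branch)]
6. q, w1   [¬∨-rule on 5]
7. ¬p, w1   [¬∨-rule on 5]
8. ¬◇((¬q ∨ p) → q), w2   [¬□-rule on 3: fresh world w2, w0Rw2]
9. ¬((¬q ∨ p) → q), w0   [¬◇-rule on 8 via w2Rw0]
10. ¬q ∨ p, w0   [¬→-rule on 9]
11. ¬q, w0   [¬→-rule on 9]
12. ¬((¬q ∨ p) → q), w1   [¬◇-rule on 8 via w2Rw1]
13. ¬q ∨ p, w1   [¬→-rule on 12]
14. ¬q, w1   [¬→-rule on 12]
Accessibility: w0Rw0, w0Rw1, w0Rw2, w1Rw0, w1Rw1, w1Rw2, w2Rw0, w2Rw1, w2Rw2
Branch closes: q and ¬q both at w1.
Every branch closes (one shown): valid in S5.
S4-tableau for the negation ¬(◇((¬q ∨ p) → q) → □◇((¬q ∨ p) → q)):
1. ¬(◇((¬q ∨ p) → q) → □◇((¬q ∨ p) → q)), w0
2. ◇((¬q ∨ p) → q), w0   [¬→-rule on 1]
3. ¬□◇((¬q ∨ p) → q), w0   [¬→-rule on 1]
4. (¬q ∨ p) → q, w1   [◇-rule on 2: fresh world w1, w0Rw1]
5. q, w1   [→-rule on 4 (branches; this branch)]
6. ¬◇((¬q ∨ p) → q), w2   [¬□-rule on 3: fresh world w2, w0Rw2]
7. ¬((¬q ∨ p) → q), w2   [¬◇-rule on 6 via w2Rw2]
8. ¬q ∨ p, w2   [¬→-rule on 7]
9. ¬q, w2   [¬→-rule on 7]
10. p, w2   [∨-rule on 8 (branches; this branch)]
Accessibility: w0Rw0, w0Rw1, w0Rw2, w1Rw1, w2Rw2
Complete open branch: countermodel on an S4-frame, so not valid in S4, nor in K, T (the same frame is also a K-frame and a T-frame).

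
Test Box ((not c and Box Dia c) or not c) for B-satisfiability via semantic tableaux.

1. Box ((not c and Box Dia c) or not c), u
2. (not c and Box Dia c) or not c, u
3. not c, u
Accessibility: uRu

Satisfiable (open branch found)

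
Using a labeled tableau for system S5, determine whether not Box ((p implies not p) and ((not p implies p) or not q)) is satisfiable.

1. not Box ((p implies not p) and ((not p implies p) or not q)), 0
2. not ((p implies not p) and ((not p implies p) or not q)), 1
3. not ((not p implies p) or not q), 1
4. not (not p implies p), 1
5. q, 1
6. not p, 1
Accessibility: 0R0, 0R1, 1R0, 1R1

Satisfiable (open branch found)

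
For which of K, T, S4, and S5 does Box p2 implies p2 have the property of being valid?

T, S4, S5

K-tableau for the negation not (Box p2 implies p2):
1. not (Box p2 implies p2), 0
2. Box p2, 0
3. not p2, 0
Complete open branch: countermodel on a K-frame, so not valid in K.
T-tableau for the negation not (Box p2 implies p2):
1. not (Box p2 implies p2), 0
2. Box p2, 0
3. not p2, 0
4. p2, 0
Accessibility: 0R0
Branch closes: p2 and not p2 both at 0.
Every branch closes (one shown): valid in T, hence also in S4, S5 (every theorem of T is a theorem of S4 and S5).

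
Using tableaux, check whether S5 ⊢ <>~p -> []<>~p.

Yes, valid

Tableau for the negation ~(<>~p -> []<>~p):
1. ~(<>~p -> []<>~p), u
2. <>~p, u
3. ~[]<>~p, u
4. ~p, v
5. ~<>~p, w
6. p, u
7. p, v
Accessibility: uRu, uRv, uRw, vRu, vRv, vRw, wRu, wRv, wRw
Branch closes: p and ~p both at v.
Every branch of the negation's tableau closes; the branch above is one of them.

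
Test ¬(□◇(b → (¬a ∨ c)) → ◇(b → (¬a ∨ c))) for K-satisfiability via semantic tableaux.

1. ¬(□◇(b → (¬a ∨ c)) → ◇(b → (¬a ∨ c))), 0
2. □◇(b → (¬a ∨ c)), 0
3. ¬◇(b → (¬a ∨ c)), 0

Yes, satisfiable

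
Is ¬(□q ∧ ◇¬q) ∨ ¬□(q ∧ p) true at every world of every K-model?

Valid in K

Tableau for the negation ¬(¬(□q ∧ ◇¬q) ∨ ¬□(q ∧ p)):
1. ¬(¬(□q ∧ ◇¬q) ∨ ¬□(q ∧ p)), 0
2. □q ∧ ◇¬q, 0
3. □(q ∧ p), 0
4. □q, 0
5. ◇¬q, 0
6. ¬q, 1
7. q ∧ p, 1
8. q, 1
9. p, 1
Accessibility: 0R1
Branch closes: q and ¬q both at 1.
All branches of the negation close; one closing branch shown above.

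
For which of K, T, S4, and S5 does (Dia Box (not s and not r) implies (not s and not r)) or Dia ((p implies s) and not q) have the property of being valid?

S5-tableau for the negation not ((Dia Box (not s and not r) implies (not s and not r)) or Dia ((p implies s) and not q)):
1. not ((Dia Box (not s and not r) implies (not s and not r)) or Dia ((p implies s) and not q)), w0
2. not (Dia Box (not s and not r) implies (not s and not r)), w0   [neg-or-rule on 1]
3. not Dia ((p implies s) and not q), w0   [neg-or-rule on 1]
4. Dia Box (not s and not r), w0   [neg-implies-rule on 2]
5. not (not s and not r), w0   [neg-implies-rule on 2]
6. not ((p implies s) and not q), w0   [neg-Dia-rule on 3 via w0Rw0]
7. r, w0   [neg-and-rule on 5 (branches; this branch)]
8. not (p implies s), w0   [neg-and-rule on 6 (branches; this branch)]
9. p, w0   [neg-implies-rule on 8]
10. not s, w0   [neg-implies-rule on 8]
11. Box (not s and not r), w1   [Dia-rule on 4: fresh world w1, w0Rw1]
12. not ((p implies s) and not q), w1   [neg-Dia-rule on 3 via w0Rw1]
13. not s and not r, w0   [Box-rule on 11 via w1Rw0]
14. not r, w0   [and-rule on 13]
Accessibility: w0Rw0, w0Rw1, w1Rw0, w1Rw1
Branch closes: r and not r both at w0.
Every branch closes (one shown): valid in S5.
S4-tableau for the negation not ((Dia Box (not s and not r) implies (not s and not r)) or Dia ((p implies s) and not q)):
1. not ((Dia Box (not s and not r) implies (not s and not r)) or Dia ((p implies s) and not q)), w0
2. not (Dia Box (not s and not r) implies (not s and not r)), w0   [neg-or-rule on 1]
3. not Dia ((p implies s) and not q), w0   [neg-or-rule on 1]
4. Dia Box (not s and not r), w0   [neg-implies-rule on 2]
5. not (not s and not r), w0   [neg-implies-rule on 2]
6. not ((p implies s) and not q), w0   [neg-Dia-rule on 3 via w0Rw0]
7. r, w0   [neg-and-rule on 5 (branches; this branch)]
8. q, w0   [neg-and-rule on 6 (branches; this branch)]
9. Box (not s and not r), w1   [Dia-rule on 4: fresh world w1, w0Rw1]
10. not ((p implies s) and not q), w1   [neg-Dia-rule on 3 via w0Rw1]
11. not s and not r, w1   [Box-rule on 9 via w1Rw1]
12. not s, w1   [and-rule on 11]
13. not r, w1   [and-rule on 11]
14. q, w1   [neg-and-rule on 10 (branches; this branch)]
Accessibility: w0Rw0, w0Rw1, w1Rw1
Complete open branch: countermodel on an S4-frame, so not valid in S4, nor in K, T (the same frame is also a K-frame and a T-frame).

S5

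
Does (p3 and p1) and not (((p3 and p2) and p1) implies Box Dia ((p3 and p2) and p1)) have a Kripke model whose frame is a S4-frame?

Yes, satisfiable

1. (p3 and p1) and not (((p3 and p2) and p1) implies Box Dia ((p3 and p2) and p1)), u
2. p3 and p1, u
3. not (((p3 and p2) and p1) implies Box Dia ((p3 and p2) and p1)), u
4. p3, u
5. p1, u
6. (p3 and p2) and p1, u
7. not Box Dia ((p3 and p2) and p1), u
8. p3 and p2, u
9. p2, u
10. not Dia ((p3 and p2) and p1), v
11. not ((p3 and p2) and p1), v
12. not p1, v
Accessibility: uRu, uRv, vRv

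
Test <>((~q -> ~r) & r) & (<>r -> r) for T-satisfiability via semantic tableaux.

Satisfiable (open branch found)

1. <>((~q -> ~r) & r) & (<>r -> r), u
2. <>((~q -> ~r) & r), u
3. <>r -> r, u
4. r, u
5. (~q -> ~r) & r, v
6. ~q -> ~r, v
7. r, v
8. q, v
Accessibility: uRu, uRv, vRv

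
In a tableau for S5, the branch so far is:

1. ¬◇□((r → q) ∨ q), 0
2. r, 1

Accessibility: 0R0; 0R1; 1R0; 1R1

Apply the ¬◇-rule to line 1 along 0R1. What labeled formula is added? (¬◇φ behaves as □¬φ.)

¬◇φ behaves as □¬φ: propagate the negated body to each accessible world.

¬□((r → q) ∨ q), 1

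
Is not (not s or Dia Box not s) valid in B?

Tableau for the negation not s or Dia Box not s:
1. not s or Dia Box not s, w0
2. Dia Box not s, w0
3. Box not s, w1
4. not s, w0
5. not s, w1
Accessibility: w0Rw0, w0Rw1, w1Rw0, w1Rw1
The negation has an open branch (countermodel exists).

Not valid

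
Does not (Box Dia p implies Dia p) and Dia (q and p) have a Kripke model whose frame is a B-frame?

1. not (Box Dia p implies Dia p) and Dia (q and p), u
2. not (Box Dia p implies Dia p), u   [and-rule on 1]
3. Dia (q and p), u   [and-rule on 1]
4. Box Dia p, u   [neg-implies-rule on 2]
5. not Dia p, u   [neg-implies-rule on 2]
6. Dia p, u   [Box-rule on 4 via uRu]
7. not p, u   [neg-Dia-rule on 5 via uRu]
8. q and p, v   [Dia-rule on 3: fresh world v, uRv]
9. q, v   [and-rule on 8]
10. p, v   [and-rule on 8]
11. Dia p, v   [Box-rule on 4 via uRv]
12. not p, v   [neg-Dia-rule on 5 via uRv]
Accessibility: uRu, uRv, vRu, vRv
Branch closes: p and not p both at v.
All branches of the tableau close; one closing branch shown above.

Unsatisfiable (every branch closes)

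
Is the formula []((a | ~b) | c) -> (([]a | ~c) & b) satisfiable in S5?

1. []((a | ~b) | c) -> (([]a | ~c) & b), u
2. ([]a | ~c) & b, u
3. []a | ~c, u
4. b, u
5. ~c, u
Accessibility: uRu

Satisfiable (open branch found)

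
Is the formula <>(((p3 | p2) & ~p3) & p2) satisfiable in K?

1. <>(((p3 | p2) & ~p3) & p2), w0
2. ((p3 | p2) & ~p3) & p2, w1   [<>-rule on 1: fresh world w1, w0Rw1]
3. (p3 | p2) & ~p3, w1   [&-rule on 2]
4. p2, w1   [&-rule on 2]
5. p3 | p2, w1   [&-rule on 3]
6. ~p3, w1   [&-rule on 3]
Accessibility: w0Rw1

Yes, satisfiable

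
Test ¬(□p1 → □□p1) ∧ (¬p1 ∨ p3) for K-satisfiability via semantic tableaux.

Satisfiable

1. ¬(□p1 → □□p1) ∧ (¬p1 ∨ p3), u
2. ¬(□p1 → □□p1), u   [∧-rule on 1]
3. ¬p1 ∨ p3, u   [∧-rule on 1]
4. □p1, u   [¬→-rule on 2]
5. ¬□□p1, u   [¬→-rule on 2]
6. p3, u   [∨-rule on 3 (branches; this branch)]
7. ¬□p1, v   [¬□-rule on 5: fresh world v, uRv]
8. p1, v   [□-rule on 4 via uRv]
9. ¬p1, w   [¬□-rule on 7: fresh world w, vRw]
Accessibility: uRv, vRw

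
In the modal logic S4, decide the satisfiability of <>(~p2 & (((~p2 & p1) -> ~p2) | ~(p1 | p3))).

Yes, satisfiable

1. <>(~p2 & (((~p2 & p1) -> ~p2) | ~(p1 | p3))), u
2. ~p2 & (((~p2 & p1) -> ~p2) | ~(p1 | p3)), v   [<>-rule on 1: fresh world v, uRv]
3. ~p2, v   [&-rule on 2]
4. ((~p2 & p1) -> ~p2) | ~(p1 | p3), v   [&-rule on 2]
5. ~(p1 | p3), v   [|-rule on 4 (branches; this branch)]
6. ~p1, v   [~|-rule on 5]
7. ~p3, v   [~|-rule on 5]
Accessibility: uRu, uRv, vRv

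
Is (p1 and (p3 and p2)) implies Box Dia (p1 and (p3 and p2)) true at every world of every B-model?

Tableau for the negation not ((p1 and (p3 and p2)) implies Box Dia (p1 and (p3 and p2))):
1. not ((p1 and (p3 and p2)) implies Box Dia (p1 and (p3 and p2))), 0
2. p1 and (p3 and p2), 0   [neg-implies-rule on 1]
3. not Box Dia (p1 and (p3 and p2)), 0   [neg-implies-rule on 1]
4. p1, 0   [and-rule on 2]
5. p3 and p2, 0   [and-rule on 2]
6. p3, 0   [and-rule on 5]
7. p2, 0   [and-rule on 5]
8. not Dia (p1 and (p3 and p2)), 1   [neg-Box-rule on 3: fresh world 1, 0R1]
9. not (p1 and (p3 and p2)), 0   [neg-Dia-rule on 8 via 1R0]
10. not (p1 and (p3 and p2)), 1   [neg-Dia-rule on 8 via 1R1]
11. not (p3 and p2), 0   [neg-and-rule on 9 (branches; this branch)]
12. not (p3 and p2), 1   [neg-and-rule on 10 (branches; this branch)]
13. not p2, 0   [neg-and-rule on 11 (branches; this branch)]
Accessibility: 0R0, 0R1, 1R0, 1R1
Branch closes: p2 and not p2 both at 0.
All branches of the negation close; one closing branch shown above.

Valid in B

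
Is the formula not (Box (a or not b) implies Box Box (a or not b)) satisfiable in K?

Yes, satisfiable

1. not (Box (a or not b) implies Box Box (a or not b)), u
2. Box (a or not b), u   [neg-implies-rule on 1]
3. not Box Box (a or not b), u   [neg-implies-rule on 1]
4. not Box (a or not b), v   [neg-Box-rule on 3: fresh world v, uRv]
5. a or not b, v   [Box-rule on 2 via uRv]
6. not b, v   [or-rule on 5 (branches; this branch)]
7. not (a or not b), w   [neg-Box-rule on 4: fresh world w, vRw]
8. not a, w   [neg-or-rule on 7]
9. b, w   [neg-or-rule on 7]
Accessibility: uRv, vRw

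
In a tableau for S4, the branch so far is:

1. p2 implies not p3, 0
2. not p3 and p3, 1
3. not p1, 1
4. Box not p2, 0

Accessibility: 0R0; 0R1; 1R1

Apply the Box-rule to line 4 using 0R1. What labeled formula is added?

not p2, 1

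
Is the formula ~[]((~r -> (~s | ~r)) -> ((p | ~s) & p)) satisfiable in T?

1. ~[]((~r -> (~s | ~r)) -> ((p | ~s) & p)), u
2. ~((~r -> (~s | ~r)) -> ((p | ~s) & p)), v
3. ~r -> (~s | ~r), v
4. ~((p | ~s) & p), v
5. ~s | ~r, v
6. ~p, v
7. ~r, v
Accessibility: uRu, uRv, vRv

Satisfiable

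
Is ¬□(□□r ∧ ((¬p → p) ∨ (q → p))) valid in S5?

Tableau for the negation □(□□r ∧ ((¬p → p) ∨ (q → p))):
1. □(□□r ∧ ((¬p → p) ∨ (q → p))), w0
2. □□r ∧ ((¬p → p) ∨ (q → p)), w0
3. □□r, w0
4. (¬p → p) ∨ (q → p), w0
5. □r, w0
6. r, w0
7. q → p, w0
8. p, w0
Accessibility: w0Rw0
The negation has an open branch (countermodel exists).

Invalid (countermodel exists)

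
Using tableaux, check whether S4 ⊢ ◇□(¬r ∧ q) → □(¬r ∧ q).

Tableau for the negation ¬(◇□(¬r ∧ q) → □(¬r ∧ q)):
1. ¬(◇□(¬r ∧ q) → □(¬r ∧ q)), 0
2. ◇□(¬r ∧ q), 0   [¬→-rule on 1]
3. ¬□(¬r ∧ q), 0   [¬→-rule on 1]
4. □(¬r ∧ q), 1   [◇-rule on 2: fresh world 1, 0R1]
5. ¬r ∧ q, 1   [□-rule on 4 via 1R1]
6. ¬r, 1   [∧-rule on 5]
7. q, 1   [∧-rule on 5]
8. ¬(¬r ∧ q), 2   [¬□-rule on 3: fresh world 2, 0R2]
9. ¬q, 2   [¬∧-rule on 8 (branches; this branch)]
Accessibility: 0R0, 0R1, 0R2, 1R1, 2R2
The negation has an open branch (countermodel exists).

Invalid (countermodel exists)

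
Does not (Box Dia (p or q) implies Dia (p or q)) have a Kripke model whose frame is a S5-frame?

1. not (Box Dia (p or q) implies Dia (p or q)), u
2. Box Dia (p or q), u   [neg-implies-rule on 1]
3. not Dia (p or q), u   [neg-implies-rule on 1]
4. Dia (p or q), u   [Box-rule on 2 via uRu]
5. not (p or q), u   [neg-Dia-rule on 3 via uRu]
6. not p, u   [neg-or-rule on 5]
7. not q, u   [neg-or-rule on 5]
8. p or q, v   [Dia-rule on 4: fresh world v, uRv]
9. Dia (p or q), v   [Box-rule on 2 via uRv]
10. not (p or q), v   [neg-Dia-rule on 3 via uRv]
11. not p, v   [neg-or-rule on 10]
12. not q, v   [neg-or-rule on 10]
13. q, v   [or-rule on 8 (branches; this branch)]
Accessibility: uRu, uRv, vRu, vRv
Branch closes: q and not q both at v.
(One branch shown.) All branches close.

Unsatisfiable (every branch closes)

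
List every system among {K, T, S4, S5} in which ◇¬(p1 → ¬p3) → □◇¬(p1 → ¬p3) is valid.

S5-tableau for the negation ¬(◇¬(p1 → ¬p3) → □◇¬(p1 → ¬p3)):
1. ¬(◇¬(p1 → ¬p3) → □◇¬(p1 → ¬p3)), w0
2. ◇¬(p1 → ¬p3), w0
3. ¬□◇¬(p1 → ¬p3), w0
4. ¬(p1 → ¬p3), w1
5. p1, w1
6. p3, w1
7. ¬◇¬(p1 → ¬p3), w2
8. p1 → ¬p3, w0
9. p1 → ¬p3, w1
10. p1 → ¬p3, w2
11. ¬p3, w0
12. ¬p3, w1
Accessibility: w0Rw0, w0Rw1, w0Rw2, w1Rw0, w1Rw1, w1Rw2, w2Rw0, w2Rw1, w2Rw2
Branch closes: p3 and ¬p3 both at w1.
Every branch closes (one shown): valid in S5.
S4-tableau for the negation ¬(◇¬(p1 → ¬p3) → □◇¬(p1 → ¬p3)):
1. ¬(◇¬(p1 → ¬p3) → □◇¬(p1 → ¬p3)), w0
2. ◇¬(p1 → ¬p3), w0
3. ¬□◇¬(p1 → ¬p3), w0
4. ¬(p1 → ¬p3), w1
5. p1, w1
6. p3, w1
7. ¬◇¬(p1 → ¬p3), w2
8. p1 → ¬p3, w2
9. ¬p3, w2
Accessibility: w0Rw0, w0Rw1, w0Rw2, w1Rw1, w2Rw2
Complete open branch: countermodel on an S4-frame, so not valid in S4, nor in K, T (the same frame is also a K-frame and a T-frame).

S5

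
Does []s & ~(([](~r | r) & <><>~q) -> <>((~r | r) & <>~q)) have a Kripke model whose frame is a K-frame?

Unsatisfiable

1. []s & ~(([](~r | r) & <><>~q) -> <>((~r | r) & <>~q)), 0
2. []s, 0   [&-rule on 1]
3. ~(([](~r | r) & <><>~q) -> <>((~r | r) & <>~q)), 0   [&-rule on 1]
4. [](~r | r) & <><>~q, 0   [~->-rule on 3]
5. ~<>((~r | r) & <>~q), 0   [~->-rule on 3]
6. [](~r | r), 0   [&-rule on 4]
7. <><>~q, 0   [&-rule on 4]
8. <>~q, 1   [<>-rule on 7: fresh world 1, 0R1]
9. s, 1   [[]-rule on 2 via 0R1]
10. ~((~r | r) & <>~q), 1   [~<>-rule on 5 via 0R1]
11. ~r | r, 1   [[]-rule on 6 via 0R1]
12. ~<>~q, 1   [~&-rule on 10 (branches; this branch)]
13. r, 1   [|-rule on 11 (branches; this branch)]
14. ~q, 2   [<>-rule on 8: fresh world 2, 1R2]
15. q, 2   [~<>-rule on 12 via 1R2]
Accessibility: 0R1, 1R2
Branch closes: q and ~q both at 2.
All branches of the tableau close; one closing branch shown above.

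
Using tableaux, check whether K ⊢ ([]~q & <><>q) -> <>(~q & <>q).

Tableau for the negation ~(([]~q & <><>q) -> <>(~q & <>q)):
1. ~(([]~q & <><>q) -> <>(~q & <>q)), 0
2. []~q & <><>q, 0
3. ~<>(~q & <>q), 0
4. []~q, 0
5. <><>q, 0
6. <>q, 1
7. ~(~q & <>q), 1
8. ~q, 1
9. ~<>q, 1
10. q, 2
11. ~q, 2
Accessibility: 0R1, 1R2
Branch closes: q and ~q both at 2.
Every branch of the negation's tableau closes; the branch above is one of them.

Valid in K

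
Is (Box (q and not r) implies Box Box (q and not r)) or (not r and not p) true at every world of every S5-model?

Tableau for the negation not ((Box (q and not r) implies Box Box (q and not r)) or (not r and not p)):
1. not ((Box (q and not r) implies Box Box (q and not r)) or (not r and not p)), w0
2. not (Box (q and not r) implies Box Box (q and not r)), w0
3. not (not r and not p), w0
4. Box (q and not r), w0
5. not Box Box (q and not r), w0
6. q and not r, w0
7. q, w0
8. not r, w0
9. p, w0
10. not Box (q and not r), w1
11. q and not r, w1
12. q, w1
13. not r, w1
14. not (q and not r), w2
15. q and not r, w2
16. q, w2
17. not r, w2
18. r, w2
Accessibility: w0Rw0, w0Rw1, w0Rw2, w1Rw0, w1Rw1, w1Rw2, w2Rw0, w2Rw1, w2Rw2
Branch closes: r and not r both at w2.
Every branch of the negation's tableau closes; the branch above is one of them.

Valid in S5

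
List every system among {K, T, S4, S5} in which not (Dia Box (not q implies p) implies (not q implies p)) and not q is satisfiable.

S5-tableau for the formula:
1. not (Dia Box (not q implies p) implies (not q implies p)) and not q, 0
2. not (Dia Box (not q implies p) implies (not q implies p)), 0
3. not q, 0
4. Dia Box (not q implies p), 0
5. not (not q implies p), 0
6. not p, 0
7. Box (not q implies p), 1
8. not q implies p, 0
9. not q implies p, 1
10. p, 0
Accessibility: 0R0, 0R1, 1R0, 1R1
Branch closes: p and not p both at 0.
Every branch closes (one shown): unsatisfiable in S5.
S4-tableau for the formula:
1. not (Dia Box (not q implies p) implies (not q implies p)) and not q, 0
2. not (Dia Box (not q implies p) implies (not q implies p)), 0
3. not q, 0
4. Dia Box (not q implies p), 0
5. not (not q implies p), 0
6. not p, 0
7. Box (not q implies p), 1
8. not q implies p, 1
9. p, 1
Accessibility: 0R0, 0R1, 1R1
Complete open branch: satisfiable in S4, hence also in K, T (this S4-model is also a K-model and a T-model).

K, T, S4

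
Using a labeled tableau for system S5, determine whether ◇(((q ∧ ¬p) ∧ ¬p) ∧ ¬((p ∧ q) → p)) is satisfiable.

Unsatisfiable (every branch closes)

1. ◇(((q ∧ ¬p) ∧ ¬p) ∧ ¬((p ∧ q) → p)), 0
2. ((q ∧ ¬p) ∧ ¬p) ∧ ¬((p ∧ q) → p), 1
3. (q ∧ ¬p) ∧ ¬p, 1
4. ¬((p ∧ q) → p), 1
5. q ∧ ¬p, 1
6. ¬p, 1
7. p ∧ q, 1
8. q, 1
9. p, 1
Accessibility: 0R0, 0R1, 1R0, 1R1
Branch closes: p and ¬p both at 1.
Every branch closes; the branch above is one of them.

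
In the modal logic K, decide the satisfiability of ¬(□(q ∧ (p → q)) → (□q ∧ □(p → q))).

1. ¬(□(q ∧ (p → q)) → (□q ∧ □(p → q))), 0
2. □(q ∧ (p → q)), 0
3. ¬(□q ∧ □(p → q)), 0
4. ¬□(p → q), 0
5. ¬(p → q), 1
6. p, 1
7. ¬q, 1
8. q ∧ (p → q), 1
9. q, 1
10. p → q, 1
Accessibility: 0R1
Branch closes: q and ¬q both at 1.
(One branch shown.) All branches close.

Unsatisfiable (every branch closes)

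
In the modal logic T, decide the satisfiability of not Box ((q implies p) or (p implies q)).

1. not Box ((q implies p) or (p implies q)), 0
2. not ((q implies p) or (p implies q)), 1
3. not (q implies p), 1
4. not (p implies q), 1
5. q, 1
6. not p, 1
7. p, 1
8. not q, 1
Accessibility: 0R0, 0R1, 1R1
Branch closes: p and not p both at 1.
All branches of the tableau close; one closing branch shown above.

Unsatisfiable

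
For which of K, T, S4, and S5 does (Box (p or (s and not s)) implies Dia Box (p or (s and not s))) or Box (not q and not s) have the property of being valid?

K-tableau for the negation not ((Box (p or (s and not s)) implies Dia Box (p or (s and not s))) or Box (not q and not s)):
1. not ((Box (p or (s and not s)) implies Dia Box (p or (s and not s))) or Box (not q and not s)), w0
2. not (Box (p or (s and not s)) implies Dia Box (p or (s and not s))), w0
3. not Box (not q and not s), w0
4. Box (p or (s and not s)), w0
5. not Dia Box (p or (s and not s)), w0
6. not (not q and not s), w1
7. p or (s and not s), w1
8. not Box (p or (s and not s)), w1
9. s, w1
10. p, w1
11. not (p or (s and not s)), w2
12. not p, w2
13. not (s and not s), w2
14. s, w2
Accessibility: w0Rw1, w1Rw2
Complete open branch: countermodel on a K-frame, so not valid in K.
T-tableau for the negation not ((Box (p or (s and not s)) implies Dia Box (p or (s and not s))) or Box (not q and not s)):
1. not ((Box (p or (s and not s)) implies Dia Box (p or (s and not s))) or Box (not q and not s)), w0
2. not (Box (p or (s and not s)) implies Dia Box (p or (s and not s))), w0
3. not Box (not q and not s), w0
4. Box (p or (s and not s)), w0
5. not Dia Box (p or (s and not s)), w0
6. p or (s and not s), w0
7. not Box (p or (s and not s)), w0
8. p, w0
9. not (not q and not s), w1
10. p or (s and not s), w1
11. not Box (p or (s and not s)), w1
12. s, w1
13. p, w1
14. not (p or (s and not s)), w2
15. not p, w2
16. not (s and not s), w2
17. p or (s and not s), w2
18. not Box (p or (s and not s)), w2
19. s, w2
20. s and not s, w2
21. not s, w2
Accessibility: w0Rw0, w0Rw1, w0Rw2, w1Rw1, w2Rw2
Branch closes: s and not s both at w2.
Every branch closes (one shown): valid in T, hence also in S4, S5 (every theorem of T is a theorem of S4 and S5).

T, S4, S5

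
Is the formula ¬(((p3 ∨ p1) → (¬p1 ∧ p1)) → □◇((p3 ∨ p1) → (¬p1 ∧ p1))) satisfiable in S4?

Satisfiable

1. ¬(((p3 ∨ p1) → (¬p1 ∧ p1)) → □◇((p3 ∨ p1) → (¬p1 ∧ p1))), w0
2. (p3 ∨ p1) → (¬p1 ∧ p1), w0
3. ¬□◇((p3 ∨ p1) → (¬p1 ∧ p1)), w0
4. ¬(p3 ∨ p1), w0
5. ¬p3, w0
6. ¬p1, w0
7. ¬◇((p3 ∨ p1) → (¬p1 ∧ p1)), w1
8. ¬((p3 ∨ p1) → (¬p1 ∧ p1)), w1
9. p3 ∨ p1, w1
10. ¬(¬p1 ∧ p1), w1
11. p1, w1
Accessibility: w0Rw0, w0Rw1, w1Rw1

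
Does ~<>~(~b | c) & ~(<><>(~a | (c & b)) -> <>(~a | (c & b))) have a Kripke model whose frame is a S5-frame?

No, unsatisfiable

1. ~<>~(~b | c) & ~(<><>(~a | (c & b)) -> <>(~a | (c & b))), 0
2. ~<>~(~b | c), 0
3. ~(<><>(~a | (c & b)) -> <>(~a | (c & b))), 0
4. <><>(~a | (c & b)), 0
5. ~<>(~a | (c & b)), 0
6. ~b | c, 0
7. ~(~a | (c & b)), 0
8. a, 0
9. ~(c & b), 0
10. c, 0
11. ~b, 0
12. <>(~a | (c & b)), 1
13. ~b | c, 1
14. ~(~a | (c & b)), 1
15. a, 1
16. ~(c & b), 1
17. c, 1
18. ~b, 1
19. ~a | (c & b), 2
20. ~b | c, 2
21. ~(~a | (c & b)), 2
22. a, 2
23. ~(c & b), 2
24. c & b, 2
25. c, 2
26. b, 2
27. ~b, 2
Accessibility: 0R0, 0R1, 0R2, 1R0, 1R1, 1R2, 2R0, 2R1, 2R2
Branch closes: b and ~b both at 2.
Every branch closes; the branch above is one of them.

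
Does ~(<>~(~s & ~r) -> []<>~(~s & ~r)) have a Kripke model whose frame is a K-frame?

Satisfiable (open branch found)

1. ~(<>~(~s & ~r) -> []<>~(~s & ~r)), u
2. <>~(~s & ~r), u
3. ~[]<>~(~s & ~r), u
4. ~(~s & ~r), v
5. r, v
6. ~<>~(~s & ~r), w
Accessibility: uRv, uRw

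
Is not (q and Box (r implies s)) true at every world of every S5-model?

Tableau for the negation q and Box (r implies s):
1. q and Box (r implies s), w0
2. q, w0   [and-rule on 1]
3. Box (r implies s), w0   [and-rule on 1]
4. r implies s, w0   [Box-rule on 3 via w0Rw0]
5. s, w0   [implies-rule on 4 (branches; this branch)]
Accessibility: w0Rw0
The negation has an open branch (countermodel exists).

Invalid (countermodel exists)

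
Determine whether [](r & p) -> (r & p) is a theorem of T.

Tableau for the negation ~([](r & p) -> (r & p)):
1. ~([](r & p) -> (r & p)), w0
2. [](r & p), w0
3. ~(r & p), w0
4. r & p, w0
5. r, w0
6. p, w0
7. ~p, w0
Accessibility: w0Rw0
Branch closes: p and ~p both at w0.
Every branch of the negation's tableau closes; the branch above is one of them.

Valid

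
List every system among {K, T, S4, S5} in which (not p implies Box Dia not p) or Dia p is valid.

T-tableau for the negation not ((not p implies Box Dia not p) or Dia p):
1. not ((not p implies Box Dia not p) or Dia p), w0
2. not (not p implies Box Dia not p), w0   [neg-or-rule on 1]
3. not Dia p, w0   [neg-or-rule on 1]
4. not p, w0   [neg-implies-rule on 2]
5. not Box Dia not p, w0   [neg-implies-rule on 2]
6. not Dia not p, w1   [neg-Box-rule on 5: fresh world w1, w0Rw1]
7. not p, w1   [neg-Dia-rule on 3 via w0Rw1]
8. p, w1   [neg-Dia-rule on 6 via w1Rw1]
Accessibility: w0Rw0, w0Rw1, w1Rw1
Branch closes: p and not p both at w1.
Every branch closes (one shown): valid in T, hence also in S4, S5 (every theorem of T is a theorem of S4 and S5).
K-tableau for the negation not ((not p implies Box Dia not p) or Dia p):
1. not ((not p implies Box Dia not p) or Dia p), w0
2. not (not p implies Box Dia not p), w0   [neg-or-rule on 1]
3. not Dia p, w0   [neg-or-rule on 1]
4. not p, w0   [neg-implies-rule on 2]
5. not Box Dia not p, w0   [neg-implies-rule on 2]
6. not Dia not p, w1   [neg-Box-rule on 5: fresh world w1, w0Rw1]
7. not p, w1   [neg-Dia-rule on 3 via w0Rw1]
Accessibility: w0Rw1
Complete open branch: countermodel on a K-frame, so not valid in K.

T, S4, S5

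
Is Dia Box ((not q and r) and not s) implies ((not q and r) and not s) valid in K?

Tableau for the negation not (Dia Box ((not q and r) and not s) implies ((not q and r) and not s)):
1. not (Dia Box ((not q and r) and not s) implies ((not q and r) and not s)), w0
2. Dia Box ((not q and r) and not s), w0
3. not ((not q and r) and not s), w0
4. s, w0
5. Box ((not q and r) and not s), w1
Accessibility: w0Rw1
The negation has an open branch (countermodel exists).

Invalid (countermodel exists)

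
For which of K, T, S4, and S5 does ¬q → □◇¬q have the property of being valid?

S5

S5-tableau for the negation ¬(¬q → □◇¬q):
1. ¬(¬q → □◇¬q), w0
2. ¬q, w0   [¬→-rule on 1]
3. ¬□◇¬q, w0   [¬→-rule on 1]
4. ¬◇¬q, w1   [¬□-rule on 3: fresh world w1, w0Rw1]
5. q, w0   [¬◇-rule on 4 via w1Rw0]
Accessibility: w0Rw0, w0Rw1, w1Rw0, w1Rw1
Branch closes: q and ¬q both at w0.
Every branch closes (one shown): valid in S5.
S4-tableau for the negation ¬(¬q → □◇¬q):
1. ¬(¬q → □◇¬q), w0
2. ¬q, w0   [¬→-rule on 1]
3. ¬□◇¬q, w0   [¬→-rule on 1]
4. ¬◇¬q, w1   [¬□-rule on 3: fresh world w1, w0Rw1]
5. q, w1   [¬◇-rule on 4 via w1Rw1]
Accessibility: w0Rw0, w0Rw1, w1Rw1
Complete open branch: countermodel on an S4-frame, so not valid in S4, nor in K, T (the same frame is also a K-frame and a T-frame).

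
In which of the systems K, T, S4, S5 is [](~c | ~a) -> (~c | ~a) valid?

K-tableau for the negation ~([](~c | ~a) -> (~c | ~a)):
1. ~([](~c | ~a) -> (~c | ~a)), u
2. [](~c | ~a), u
3. ~(~c | ~a), u
4. c, u
5. a, u
Complete open branch: countermodel on a K-frame, so not valid in K.
T-tableau for the negation ~([](~c | ~a) -> (~c | ~a)):
1. ~([](~c | ~a) -> (~c | ~a)), u
2. [](~c | ~a), u
3. ~(~c | ~a), u
4. c, u
5. a, u
6. ~c | ~a, u
7. ~a, u
Accessibility: uRu
Branch closes: a and ~a both at u.
Every branch closes (one shown): valid in T, hence also in S4, S5 (every theorem of T is a theorem of S4 and S5).

T, S4, S5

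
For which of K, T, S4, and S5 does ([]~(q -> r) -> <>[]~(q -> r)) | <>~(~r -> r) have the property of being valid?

K-tableau for the negation ~(([]~(q -> r) -> <>[]~(q -> r)) | <>~(~r -> r)):
1. ~(([]~(q -> r) -> <>[]~(q -> r)) | <>~(~r -> r)), u
2. ~([]~(q -> r) -> <>[]~(q -> r)), u
3. ~<>~(~r -> r), u
4. []~(q -> r), u
5. ~<>[]~(q -> r), u
Complete open branch: countermodel on a K-frame, so not valid in K.
T-tableau for the negation ~(([]~(q -> r) -> <>[]~(q -> r)) | <>~(~r -> r)):
1. ~(([]~(q -> r) -> <>[]~(q -> r)) | <>~(~r -> r)), u
2. ~([]~(q -> r) -> <>[]~(q -> r)), u
3. ~<>~(~r -> r), u
4. []~(q -> r), u
5. ~<>[]~(q -> r), u
6. ~r -> r, u
7. ~(q -> r), u
8. q, u
9. ~r, u
10. ~[]~(q -> r), u
11. r, u
Accessibility: uRu
Branch closes: r and ~r both at u.
Every branch closes (one shown): valid in T, hence also in S4, S5 (every theorem of T is a theorem of S4 and S5).

T, S4, S5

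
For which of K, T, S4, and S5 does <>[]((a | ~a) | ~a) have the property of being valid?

T-tableau for the negation ~<>[]((a | ~a) | ~a):
1. ~<>[]((a | ~a) | ~a), u
2. ~[]((a | ~a) | ~a), u   [~<>-rule on 1 via uRu]
3. ~((a | ~a) | ~a), v   [~[]-rule on 2: fresh world v, uRv]
4. ~(a | ~a), v   [~|-rule on 3]
5. a, v   [~|-rule on 3]
6. ~a, v   [~|-rule on 4]
Accessibility: uRu, uRv, vRv
Branch closes: a and ~a both at v.
Every branch closes (one shown): valid in T, hence also in S4, S5 (every theorem of T is a theorem of S4 and S5).
K-tableau for the negation ~<>[]((a | ~a) | ~a):
1. ~<>[]((a | ~a) | ~a), u
Complete open branch: countermodel on a K-frame, so not valid in K.

T, S4, S5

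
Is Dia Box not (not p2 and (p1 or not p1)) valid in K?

No, not valid

Tableau for the negation not Dia Box not (not p2 and (p1 or not p1)):
1. not Dia Box not (not p2 and (p1 or not p1)), u
The negation has an open branch (countermodel exists).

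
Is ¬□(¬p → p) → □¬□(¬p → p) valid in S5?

Valid

Tableau for the negation ¬(¬□(¬p → p) → □¬□(¬p → p)):
1. ¬(¬□(¬p → p) → □¬□(¬p → p)), u
2. ¬□(¬p → p), u   [¬→-rule on 1]
3. ¬□¬□(¬p → p), u   [¬→-rule on 1]
4. ¬(¬p → p), v   [¬□-rule on 2: fresh world v, uRv]
5. ¬p, v   [¬→-rule on 4]
6. □(¬p → p), w   [¬□-rule on 3: fresh world w, uRw]
7. ¬p → p, u   [□-rule on 6 via wRu]
8. ¬p → p, v   [□-rule on 6 via wRv]
9. ¬p → p, w   [□-rule on 6 via wRw]
10. p, u   [→-rule on 7 (branches; this branch)]
11. p, v   [→-rule on 8 (branches; this branch)]
Accessibility: uRu, uRv, uRw, vRu, vRv, vRw, wRu, wRv, wRw
Branch closes: p and ¬p both at v.
All branches of the negation close; one closing branch shown above.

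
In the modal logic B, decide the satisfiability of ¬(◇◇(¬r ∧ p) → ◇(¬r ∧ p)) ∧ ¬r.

Yes, satisfiable

1. ¬(◇◇(¬r ∧ p) → ◇(¬r ∧ p)) ∧ ¬r, w0
2. ¬(◇◇(¬r ∧ p) → ◇(¬r ∧ p)), w0
3. ¬r, w0
4. ◇◇(¬r ∧ p), w0
5. ¬◇(¬r ∧ p), w0
6. ¬(¬r ∧ p), w0
7. ¬p, w0
8. ◇(¬r ∧ p), w1
9. ¬(¬r ∧ p), w1
10. ¬p, w1
11. ¬r ∧ p, w2
12. ¬r, w2
13. p, w2
Accessibility: w0Rw0, w0Rw1, w1Rw0, w1Rw1, w1Rw2, w2Rw1, w2Rw2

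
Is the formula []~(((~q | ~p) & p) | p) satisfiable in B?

Yes, satisfiable

1. []~(((~q | ~p) & p) | p), w0
2. ~(((~q | ~p) & p) | p), w0
3. ~((~q | ~p) & p), w0
4. ~p, w0
Accessibility: w0Rw0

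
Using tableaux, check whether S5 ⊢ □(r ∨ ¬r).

Tableau for the negation ¬□(r ∨ ¬r):
1. ¬□(r ∨ ¬r), 0
2. ¬(r ∨ ¬r), 1
3. ¬r, 1
4. r, 1
Accessibility: 0R0, 0R1, 1R0, 1R1
Branch closes: r and ¬r both at 1.
All branches of the negation close; one closing branch shown above.

Yes, valid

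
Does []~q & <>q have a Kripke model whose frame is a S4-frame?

Unsatisfiable (every branch closes)

1. []~q & <>q, w0
2. []~q, w0
3. <>q, w0
4. ~q, w0
5. q, w1
6. ~q, w1
Accessibility: w0Rw0, w0Rw1, w1Rw1
Branch closes: q and ~q both at w1.
(One branch shown.) All branches close.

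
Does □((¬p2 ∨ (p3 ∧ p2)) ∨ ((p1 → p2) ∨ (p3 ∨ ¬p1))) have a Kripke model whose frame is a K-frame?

1. □((¬p2 ∨ (p3 ∧ p2)) ∨ ((p1 → p2) ∨ (p3 ∨ ¬p1))), w0

Satisfiable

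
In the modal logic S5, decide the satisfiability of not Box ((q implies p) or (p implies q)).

Unsatisfiable

1. not Box ((q implies p) or (p implies q)), 0
2. not ((q implies p) or (p implies q)), 1   [neg-Box-rule on 1: fresh world 1, 0R1]
3. not (q implies p), 1   [neg-or-rule on 2]
4. not (p implies q), 1   [neg-or-rule on 2]
5. q, 1   [neg-implies-rule on 3]
6. not p, 1   [neg-implies-rule on 3]
7. p, 1   [neg-implies-rule on 4]
8. not q, 1   [neg-implies-rule on 4]
Accessibility: 0R0, 0R1, 1R0, 1R1
Branch closes: p and not p both at 1.
Every branch closes; the branch above is one of them.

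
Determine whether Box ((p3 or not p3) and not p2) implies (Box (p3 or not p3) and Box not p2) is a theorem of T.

Tableau for the negation not (Box ((p3 or not p3) and not p2) implies (Box (p3 or not p3) and Box not p2)):
1. not (Box ((p3 or not p3) and not p2) implies (Box (p3 or not p3) and Box not p2)), w0
2. Box ((p3 or not p3) and not p2), w0   [neg-implies-rule on 1]
3. not (Box (p3 or not p3) and Box not p2), w0   [neg-implies-rule on 1]
4. (p3 or not p3) and not p2, w0   [Box-rule on 2 via w0Rw0]
5. p3 or not p3, w0   [and-rule on 4]
6. not p2, w0   [and-rule on 4]
7. not Box not p2, w0   [neg-and-rule on 3 (branches; this branch)]
8. not p3, w0   [or-rule on 5 (branches; this branch)]
9. p2, w1   [neg-Box-rule on 7: fresh world w1, w0Rw1]
10. (p3 or not p3) and not p2, w1   [Box-rule on 2 via w0Rw1]
11. p3 or not p3, w1   [and-rule on 10]
12. not p2, w1   [and-rule on 10]
Accessibility: w0Rw0, w0Rw1, w1Rw1
Branch closes: p2 and not p2 both at w1.
Every branch of the negation's tableau closes; the branch above is one of them.

Yes, valid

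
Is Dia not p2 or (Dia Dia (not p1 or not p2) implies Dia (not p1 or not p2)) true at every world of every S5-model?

Tableau for the negation not (Dia not p2 or (Dia Dia (not p1 or not p2) implies Dia (not p1 or not p2))):
1. not (Dia not p2 or (Dia Dia (not p1 or not p2) implies Dia (not p1 or not p2))), w0
2. not Dia not p2, w0
3. not (Dia Dia (not p1 or not p2) implies Dia (not p1 or not p2)), w0
4. Dia Dia (not p1 or not p2), w0
5. not Dia (not p1 or not p2), w0
6. p2, w0
7. not (not p1 or not p2), w0
8. p1, w0
9. Dia (not p1 or not p2), w1
10. p2, w1
11. not (not p1 or not p2), w1
12. p1, w1
13. not p1 or not p2, w2
14. p2, w2
15. not (not p1 or not p2), w2
16. p1, w2
17. not p2, w2
Accessibility: w0Rw0, w0Rw1, w0Rw2, w1Rw0, w1Rw1, w1Rw2, w2Rw0, w2Rw1, w2Rw2
Branch closes: p2 and not p2 both at w2.
Every branch of the negation's tableau closes; the branch above is one of them.

Valid in S5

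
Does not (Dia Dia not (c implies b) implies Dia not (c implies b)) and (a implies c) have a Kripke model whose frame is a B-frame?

1. not (Dia Dia not (c implies b) implies Dia not (c implies b)) and (a implies c), w0
2. not (Dia Dia not (c implies b) implies Dia not (c implies b)), w0
3. a implies c, w0
4. Dia Dia not (c implies b), w0
5. not Dia not (c implies b), w0
6. c implies b, w0
7. c, w0
8. b, w0
9. Dia not (c implies b), w1
10. c implies b, w1
11. b, w1
12. not (c implies b), w2
13. c, w2
14. not b, w2
Accessibility: w0Rw0, w0Rw1, w1Rw0, w1Rw1, w1Rw2, w2Rw1, w2Rw2

Satisfiable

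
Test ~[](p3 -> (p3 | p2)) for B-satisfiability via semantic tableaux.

1. ~[](p3 -> (p3 | p2)), u
2. ~(p3 -> (p3 | p2)), v
3. p3, v
4. ~(p3 | p2), v
5. ~p3, v
6. ~p2, v
Accessibility: uRu, uRv, vRu, vRv
Branch closes: p3 and ~p3 both at v.
Every branch closes; the branch above is one of them.

No, unsatisfiable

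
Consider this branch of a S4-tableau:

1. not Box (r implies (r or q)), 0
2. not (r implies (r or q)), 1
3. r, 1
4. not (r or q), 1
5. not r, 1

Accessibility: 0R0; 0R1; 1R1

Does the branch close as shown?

Both r and not r appear at 1.

Yes, closed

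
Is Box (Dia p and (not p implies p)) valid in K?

No, not valid

Tableau for the negation not Box (Dia p and (not p implies p)):
1. not Box (Dia p and (not p implies p)), w0
2. not (Dia p and (not p implies p)), w1   [neg-Box-rule on 1: fresh world w1, w0Rw1]
3. not (not p implies p), w1   [neg-and-rule on 2 (branches; this branch)]
4. not p, w1   [neg-implies-rule on 3]
Accessibility: w0Rw1
The negation has an open branch (countermodel exists).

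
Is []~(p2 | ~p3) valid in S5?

Invalid (countermodel exists)

Tableau for the negation ~[]~(p2 | ~p3):
1. ~[]~(p2 | ~p3), 0
2. p2 | ~p3, 1
3. ~p3, 1
Accessibility: 0R0, 0R1, 1R0, 1R1
The negation has an open branch (countermodel exists).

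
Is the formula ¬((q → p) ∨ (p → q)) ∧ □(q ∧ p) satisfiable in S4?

Unsatisfiable

1. ¬((q → p) ∨ (p → q)) ∧ □(q ∧ p), 0
2. ¬((q → p) ∨ (p → q)), 0
3. □(q ∧ p), 0
4. ¬(q → p), 0
5. ¬(p → q), 0
6. q, 0
7. ¬p, 0
8. p, 0
9. ¬q, 0
Accessibility: 0R0
Branch closes: p and ¬p both at 0.
(One branch shown.) All branches close.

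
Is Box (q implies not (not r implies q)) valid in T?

Tableau for the negation not Box (q implies not (not r implies q)):
1. not Box (q implies not (not r implies q)), u
2. not (q implies not (not r implies q)), v
3. q, v
4. not r implies q, v
Accessibility: uRu, uRv, vRv
The negation has an open branch (countermodel exists).

Not valid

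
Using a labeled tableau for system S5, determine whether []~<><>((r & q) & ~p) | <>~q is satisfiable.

1. []~<><>((r & q) & ~p) | <>~q, u
2. <>~q, u   [|-rule on 1 (branches; this branch)]
3. ~q, v   [<>-rule on 2: fresh world v, uRv]
Accessibility: uRu, uRv, vRu, vRv

Yes, satisfiable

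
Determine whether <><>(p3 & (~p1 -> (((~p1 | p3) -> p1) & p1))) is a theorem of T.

Not valid

Tableau for the negation ~<><>(p3 & (~p1 -> (((~p1 | p3) -> p1) & p1))):
1. ~<><>(p3 & (~p1 -> (((~p1 | p3) -> p1) & p1))), w0
2. ~<>(p3 & (~p1 -> (((~p1 | p3) -> p1) & p1))), w0
3. ~(p3 & (~p1 -> (((~p1 | p3) -> p1) & p1))), w0
4. ~(~p1 -> (((~p1 | p3) -> p1) & p1)), w0
5. ~p1, w0
6. ~(((~p1 | p3) -> p1) & p1), w0
Accessibility: w0Rw0
The negation has an open branch (countermodel exists).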